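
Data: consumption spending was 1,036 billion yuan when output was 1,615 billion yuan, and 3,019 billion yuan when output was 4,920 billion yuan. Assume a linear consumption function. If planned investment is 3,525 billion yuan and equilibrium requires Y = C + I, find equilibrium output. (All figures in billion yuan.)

MPC = (3019 − 1036)/(4920 − 1615) = 1983/3305 = 0.6
a = 1036 − 0.6(1615) = 67
Equilibrium: Y = 67 + 0.6Y + 3525
0.4Y = 3592, so Y = 3592/0.4 = 8980

Y = 8980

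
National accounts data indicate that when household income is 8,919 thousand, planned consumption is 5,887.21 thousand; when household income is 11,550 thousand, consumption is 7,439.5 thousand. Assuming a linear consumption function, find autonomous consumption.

a = 625

MPC = ΔC/ΔY = (7439.5 − 5887.21)/(11550 − 8919) = 1552.29/2631 = 0.59
a = C − MPC·Y = 5887.21 − 0.59(8919) = 5887.21 − 5262.21 = 625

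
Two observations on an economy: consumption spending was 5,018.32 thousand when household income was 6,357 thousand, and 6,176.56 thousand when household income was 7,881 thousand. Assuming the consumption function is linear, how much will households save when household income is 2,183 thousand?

S = 336.92

MPC = (6176.56 − 5018.32)/(7881 − 6357) = 1158.24/1524 = 0.76
a = 5018.32 − 0.76(6357) = 5018.32 − 4831.32 = 187
C = 187 + 0.76(2183) = 1846.08
S = 2183 − 1846.08 = 336.92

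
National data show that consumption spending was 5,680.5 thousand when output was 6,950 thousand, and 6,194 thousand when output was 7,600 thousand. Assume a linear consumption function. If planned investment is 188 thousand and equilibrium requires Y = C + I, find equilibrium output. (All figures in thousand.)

Y = 1800

MPC = (6194 − 5680.5)/(7600 − 6950) = 513.5/650 = 0.79
a = 5680.5 − 0.79(6950) = 190
Equilibrium: Y = 190 + 0.79Y + 188
0.21Y = 378, so Y = 378/0.21 = 1800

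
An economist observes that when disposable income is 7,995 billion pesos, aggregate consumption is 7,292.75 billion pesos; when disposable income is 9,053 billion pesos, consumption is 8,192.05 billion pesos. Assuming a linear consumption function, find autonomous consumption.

a = 497

MPC = ΔC/ΔY = (8192.05 − 7292.75)/(9053 − 7995) = 899.3/1058 = 0.85
a = C − MPC·Y = 7292.75 − 0.85(7995) = 7292.75 − 6795.75 = 497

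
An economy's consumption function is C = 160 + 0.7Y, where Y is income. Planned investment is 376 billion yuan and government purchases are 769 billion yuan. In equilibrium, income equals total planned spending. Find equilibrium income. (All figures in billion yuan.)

Y = 4350

Y = C + I + G = 160 + 0.7Y + 376 + 769
Y − 0.7Y = 1305
0.3Y = 1305, so Y = 1305/0.3 = 4350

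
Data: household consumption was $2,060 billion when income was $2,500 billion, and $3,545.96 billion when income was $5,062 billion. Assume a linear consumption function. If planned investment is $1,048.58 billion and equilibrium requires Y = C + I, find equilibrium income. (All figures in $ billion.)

MPC = (3545.96 − 2060)/(5062 − 2500) = 1485.96/2562 = 0.58
a = 2060 − 0.58(2500) = 610
Equilibrium: Y = 610 + 0.58Y + 1048.58
0.42Y = 1658.58, so Y = 1658.58/0.42 = 3949

Y = 3949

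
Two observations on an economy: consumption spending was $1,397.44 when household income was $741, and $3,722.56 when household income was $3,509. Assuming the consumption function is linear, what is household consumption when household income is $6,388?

MPC = (3722.56 − 1397.44)/(3509 − 741) = 2325.12/2768 = 0.84
a = 1397.44 − 0.84(741) = 1397.44 − 622.44 = 775
C = 775 + 0.84(6388) = 775 + 5365.92 = 6140.92

C = 6140.92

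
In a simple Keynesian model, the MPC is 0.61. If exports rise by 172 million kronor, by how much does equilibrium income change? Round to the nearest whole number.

The multiplier is 1/(1 − MPC) = 1/0.39.
ΔY = 172/0.39 = 441.03 ≈ 441

ΔY ≈ 441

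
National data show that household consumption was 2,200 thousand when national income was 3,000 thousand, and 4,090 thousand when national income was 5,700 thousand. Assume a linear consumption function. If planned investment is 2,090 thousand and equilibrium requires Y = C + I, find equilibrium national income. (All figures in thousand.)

MPC = (4090 − 2200)/(5700 − 3000) = 1890/2700 = 0.7
a = 2200 − 0.7(3000) = 100
Equilibrium: Y = 100 + 0.7Y + 2090
0.3Y = 2190, so Y = 2190/0.3 = 7300

Y = 7300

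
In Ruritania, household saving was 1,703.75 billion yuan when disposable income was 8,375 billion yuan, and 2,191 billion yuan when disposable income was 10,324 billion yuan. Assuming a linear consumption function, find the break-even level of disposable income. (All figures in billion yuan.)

Y = 1560

MPS = ΔS/ΔY = (2191 − 1703.75)/(10324 − 8375) = 487.25/1949 = 0.25
MPC = 1 − MPS = 0.75
From S(8375) = 1703.75: −a + 0.25(8375) = 1703.75, so a = 2093.75 − 1703.75 = 390
Break-even (S = 0): Y = a/MPS = 390/0.25 = 1560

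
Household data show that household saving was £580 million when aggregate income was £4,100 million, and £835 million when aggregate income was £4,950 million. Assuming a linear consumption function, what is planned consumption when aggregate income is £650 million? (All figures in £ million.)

MPS = ΔS/ΔY = (835 − 580)/(4950 − 4100) = 255/850 = 0.3
MPC = 1 − MPS = 0.7
Autonomous saving = 580 − 0.3(4100) = -650, so a = 650
C = 650 + 0.7(650) = 650 + 455 = 1105

C = 1105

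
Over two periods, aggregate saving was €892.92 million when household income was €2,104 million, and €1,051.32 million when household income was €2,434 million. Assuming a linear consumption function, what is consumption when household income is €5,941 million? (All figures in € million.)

C = 3206.32

MPS = ΔS/ΔY = (1051.32 − 892.92)/(2434 − 2104) = 158.4/330 = 0.48
MPC = 1 − MPS = 0.52
Autonomous saving = 892.92 − 0.48(2104) = -117, so a = 117
C = 117 + 0.52(5941) = 117 + 3089.32 = 3206.32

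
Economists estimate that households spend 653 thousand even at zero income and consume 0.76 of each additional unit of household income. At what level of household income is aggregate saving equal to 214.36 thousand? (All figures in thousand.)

Y = 3614

S = Y − C = -653 + 0.24Y
-653 + 0.24Y = 214.36, so 0.24Y = 867.36 and Y = 3614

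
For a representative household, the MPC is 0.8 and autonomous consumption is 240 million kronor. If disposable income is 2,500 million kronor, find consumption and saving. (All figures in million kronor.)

C = 2240; S = 260

C = 240 + 0.8(2500) = 240 + 2000 = 2240
S = Y − C = 2500 − 2240 = 260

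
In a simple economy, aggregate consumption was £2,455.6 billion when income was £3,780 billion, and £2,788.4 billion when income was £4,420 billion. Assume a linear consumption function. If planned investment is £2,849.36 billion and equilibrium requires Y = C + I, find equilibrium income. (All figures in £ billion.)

Y = 6957

MPC = (2788.4 − 2455.6)/(4420 − 3780) = 332.8/640 = 0.52
a = 2455.6 − 0.52(3780) = 490
Equilibrium: Y = 490 + 0.52Y + 2849.36
0.48Y = 3339.36, so Y = 3339.36/0.48 = 6957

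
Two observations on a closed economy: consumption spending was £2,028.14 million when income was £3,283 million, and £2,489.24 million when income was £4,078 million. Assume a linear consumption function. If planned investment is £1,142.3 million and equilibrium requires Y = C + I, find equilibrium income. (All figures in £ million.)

MPC = (2489.24 − 2028.14)/(4078 − 3283) = 461.1/795 = 0.58
a = 2028.14 − 0.58(3283) = 124
Equilibrium: Y = 124 + 0.58Y + 1142.3
0.42Y = 1266.3, so Y = 1266.3/0.42 = 3015

Y = 3015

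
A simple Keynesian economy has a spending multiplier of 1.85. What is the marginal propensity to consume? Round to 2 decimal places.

MPC = 0.46

k = 1/(1 − MPC), so 1 − MPC = 1/k = 1/1.85 = 0.5405
MPC = 1 − 0.5405 = 0.46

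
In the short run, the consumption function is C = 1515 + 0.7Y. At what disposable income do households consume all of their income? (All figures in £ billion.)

Y = 5050

At break-even, C = Y: 1515 + 0.7Y = Y
0.3Y = 1515, so Y = 1515/0.3 = 5050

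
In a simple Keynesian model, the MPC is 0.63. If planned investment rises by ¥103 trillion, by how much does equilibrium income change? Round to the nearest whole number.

ΔY ≈ 278

The multiplier is 1/(1 − MPC) = 1/0.37.
ΔY = 103/0.37 = 278.38 ≈ 278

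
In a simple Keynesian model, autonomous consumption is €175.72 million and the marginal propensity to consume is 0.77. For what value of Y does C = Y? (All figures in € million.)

Y = 764

At break-even, C = Y: 175.72 + 0.77Y = Y
0.23Y = 175.72, so Y = 175.72/0.23 = 764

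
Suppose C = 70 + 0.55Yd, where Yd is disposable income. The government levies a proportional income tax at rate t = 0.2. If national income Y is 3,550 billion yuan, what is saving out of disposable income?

S = 1208

Yd = (1 − 0.2)(3550) = 0.8(3550) = 2840
C = 70 + 0.55(2840) = 70 + 1562 = 1632
S = Yd − C = 2840 − 1632 = 1208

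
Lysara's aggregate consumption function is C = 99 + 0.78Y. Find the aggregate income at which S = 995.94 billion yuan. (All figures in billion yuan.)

Y = 4977

S = Y − C = -99 + 0.22Y
-99 + 0.22Y = 995.94, so 0.22Y = 1094.94 and Y = 4977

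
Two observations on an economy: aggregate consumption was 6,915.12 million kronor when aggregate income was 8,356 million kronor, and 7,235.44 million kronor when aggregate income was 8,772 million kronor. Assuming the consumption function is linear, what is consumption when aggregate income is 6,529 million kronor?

MPC = (7235.44 − 6915.12)/(8772 − 8356) = 320.32/416 = 0.77
a = 6915.12 − 0.77(8356) = 6915.12 − 6434.12 = 481
C = 481 + 0.77(6529) = 481 + 5027.33 = 5508.33

C = 5508.33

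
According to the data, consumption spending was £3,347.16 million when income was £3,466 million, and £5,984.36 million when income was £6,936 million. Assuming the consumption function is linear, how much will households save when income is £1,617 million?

MPC = (5984.36 − 3347.16)/(6936 − 3466) = 2637.2/3470 = 0.76
a = 3347.16 − 0.76(3466) = 3347.16 − 2634.16 = 713
C = 713 + 0.76(1617) = 1941.92
S = 1617 − 1941.92 = -324.92

S = -324.92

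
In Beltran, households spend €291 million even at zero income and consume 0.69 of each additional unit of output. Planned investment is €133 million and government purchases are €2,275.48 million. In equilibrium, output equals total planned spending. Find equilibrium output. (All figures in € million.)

Y = C + I + G = 291 + 0.69Y + 133 + 2275.48
Y − 0.69Y = 2699.48
0.31Y = 2699.48, so Y = 2699.48/0.31 = 8708

Y = 8708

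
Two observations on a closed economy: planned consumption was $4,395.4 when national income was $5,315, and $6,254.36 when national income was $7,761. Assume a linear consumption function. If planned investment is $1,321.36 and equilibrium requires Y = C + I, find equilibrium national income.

Y = 6989

MPC = (6254.36 − 4395.4)/(7761 − 5315) = 1858.96/2446 = 0.76
a = 4395.4 − 0.76(5315) = 356
Equilibrium: Y = 356 + 0.76Y + 1321.36
0.24Y = 1677.36, so Y = 1677.36/0.24 = 6989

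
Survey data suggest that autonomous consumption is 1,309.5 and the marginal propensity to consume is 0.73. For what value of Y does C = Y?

Y = 4850

At break-even, C = Y: 1309.5 + 0.73Y = Y
0.27Y = 1309.5, so Y = 1309.5/0.27 = 4850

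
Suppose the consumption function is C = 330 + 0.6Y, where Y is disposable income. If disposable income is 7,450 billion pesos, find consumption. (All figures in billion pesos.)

C = 330 + 0.6(7450) = 330 + 4470 = 4800

C = 4800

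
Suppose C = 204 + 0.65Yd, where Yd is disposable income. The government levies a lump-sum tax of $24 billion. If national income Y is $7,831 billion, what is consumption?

C = 5278.55

Yd = Y − T = 7831 − 24 = 7807
C = 204 + 0.65(7807) = 204 + 5074.55 = 5278.55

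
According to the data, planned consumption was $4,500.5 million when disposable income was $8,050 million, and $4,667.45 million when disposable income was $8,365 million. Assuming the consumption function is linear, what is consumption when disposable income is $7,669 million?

MPC = (4667.45 − 4500.5)/(8365 − 8050) = 166.95/315 = 0.53
a = 4500.5 − 0.53(8050) = 4500.5 − 4266.5 = 234
C = 234 + 0.53(7669) = 234 + 4064.57 = 4298.57

C = 4298.57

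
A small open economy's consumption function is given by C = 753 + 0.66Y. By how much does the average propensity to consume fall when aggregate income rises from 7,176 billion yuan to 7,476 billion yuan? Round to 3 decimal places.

At Y = 7176: C = 753 + 0.66(7176) = 5489.16, APC = 5489.16/7176 = 0.7649
At Y = 7476: C = 5687.16, APC = 5687.16/7476 = 0.7607
Fall in APC = 0.7649 − 0.7607 = 0.0042 ≈ 0.004

ΔAPC = 0.004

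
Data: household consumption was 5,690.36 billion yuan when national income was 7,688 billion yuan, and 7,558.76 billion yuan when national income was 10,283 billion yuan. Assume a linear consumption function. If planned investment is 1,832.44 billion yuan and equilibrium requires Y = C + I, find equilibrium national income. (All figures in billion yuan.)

MPC = (7558.76 − 5690.36)/(10283 − 7688) = 1868.4/2595 = 0.72
a = 5690.36 − 0.72(7688) = 155
Equilibrium: Y = 155 + 0.72Y + 1832.44
0.28Y = 1987.44, so Y = 1987.44/0.28 = 7098

Y = 7098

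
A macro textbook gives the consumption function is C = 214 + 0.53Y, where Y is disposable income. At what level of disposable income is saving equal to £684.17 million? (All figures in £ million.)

S = Y − C = -214 + 0.47Y
-214 + 0.47Y = 684.17, so 0.47Y = 898.17 and Y = 1911

Y = 1911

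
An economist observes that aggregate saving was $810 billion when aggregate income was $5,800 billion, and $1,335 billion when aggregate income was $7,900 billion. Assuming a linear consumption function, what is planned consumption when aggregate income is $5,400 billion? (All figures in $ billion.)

MPS = ΔS/ΔY = (1335 − 810)/(7900 − 5800) = 525/2100 = 0.25
MPC = 1 − MPS = 0.75
Autonomous saving = 810 − 0.25(5800) = -640, so a = 640
C = 640 + 0.75(5400) = 640 + 4050 = 4690

C = 4690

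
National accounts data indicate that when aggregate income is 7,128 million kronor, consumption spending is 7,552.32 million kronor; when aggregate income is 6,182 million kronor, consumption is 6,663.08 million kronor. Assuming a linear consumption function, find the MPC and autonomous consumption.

MPC = 0.94; a = 852

MPC = ΔC/ΔY = (7552.32 − 6663.08)/(7128 − 6182) = 889.24/946 = 0.94
a = C − MPC·Y = 6663.08 − 0.94(6182) = 6663.08 − 5811.08 = 852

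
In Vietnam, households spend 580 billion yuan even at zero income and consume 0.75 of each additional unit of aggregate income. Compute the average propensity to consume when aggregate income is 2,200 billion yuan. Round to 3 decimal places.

APC = 1.014

C = 580 + 0.75(2200) = 2230
APC = C/Y = 2230/2200 = 1.014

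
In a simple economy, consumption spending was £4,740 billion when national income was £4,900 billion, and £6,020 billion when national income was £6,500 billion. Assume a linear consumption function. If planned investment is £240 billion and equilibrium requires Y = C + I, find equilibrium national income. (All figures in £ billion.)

MPC = (6020 − 4740)/(6500 − 4900) = 1280/1600 = 0.8
a = 4740 − 0.8(4900) = 820
Equilibrium: Y = 820 + 0.8Y + 240
0.2Y = 1060, so Y = 1060/0.2 = 5300

Y = 5300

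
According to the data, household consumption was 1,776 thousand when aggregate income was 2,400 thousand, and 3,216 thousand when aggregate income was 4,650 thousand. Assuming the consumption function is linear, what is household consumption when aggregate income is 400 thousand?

C = 496

MPC = (3216 − 1776)/(4650 − 2400) = 1440/2250 = 0.64
a = 1776 − 0.64(2400) = 1776 − 1536 = 240
C = 240 + 0.64(400) = 240 + 256 = 496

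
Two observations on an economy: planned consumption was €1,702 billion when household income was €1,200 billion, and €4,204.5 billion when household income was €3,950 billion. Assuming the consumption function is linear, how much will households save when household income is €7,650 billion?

S = 78.5

MPC = (4204.5 − 1702)/(3950 − 1200) = 2502.5/2750 = 0.91
a = 1702 − 0.91(1200) = 1702 − 1092 = 610
C = 610 + 0.91(7650) = 7571.5
S = 7650 − 7571.5 = 78.5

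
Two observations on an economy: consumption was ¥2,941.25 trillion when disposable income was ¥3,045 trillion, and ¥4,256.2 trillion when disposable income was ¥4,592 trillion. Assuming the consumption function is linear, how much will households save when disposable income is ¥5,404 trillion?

MPC = (4256.2 − 2941.25)/(4592 − 3045) = 1314.95/1547 = 0.85
a = 2941.25 − 0.85(3045) = 2941.25 − 2588.25 = 353
C = 353 + 0.85(5404) = 4946.4
S = 5404 − 4946.4 = 457.6

S = 457.6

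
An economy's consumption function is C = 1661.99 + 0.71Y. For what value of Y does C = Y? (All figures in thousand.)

At break-even, C = Y: 1661.99 + 0.71Y = Y
0.29Y = 1661.99, so Y = 1661.99/0.29 = 5731

Y = 5731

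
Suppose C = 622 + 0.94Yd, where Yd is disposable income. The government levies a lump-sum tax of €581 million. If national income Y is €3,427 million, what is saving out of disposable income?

S = -451.24

Yd = Y − T = 3427 − 581 = 2846
C = 622 + 0.94(2846) = 622 + 2675.24 = 3297.24
S = Yd − C = 2846 − 3297.24 = -451.24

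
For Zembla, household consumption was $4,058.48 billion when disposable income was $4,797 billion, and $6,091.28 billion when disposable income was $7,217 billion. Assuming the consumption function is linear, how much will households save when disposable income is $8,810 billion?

MPC = (6091.28 − 4058.48)/(7217 − 4797) = 2032.8/2420 = 0.84
a = 4058.48 − 0.84(4797) = 4058.48 − 4029.48 = 29
C = 29 + 0.84(8810) = 7429.4
S = 8810 − 7429.4 = 1380.6

S = 1380.6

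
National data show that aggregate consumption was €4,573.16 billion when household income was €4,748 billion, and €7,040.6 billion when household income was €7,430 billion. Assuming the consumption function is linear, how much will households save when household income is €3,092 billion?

S = 42.36

MPC = (7040.6 − 4573.16)/(7430 − 4748) = 2467.44/2682 = 0.92
a = 4573.16 − 0.92(4748) = 4573.16 − 4368.16 = 205
C = 205 + 0.92(3092) = 3049.64
S = 3092 − 3049.64 = 42.36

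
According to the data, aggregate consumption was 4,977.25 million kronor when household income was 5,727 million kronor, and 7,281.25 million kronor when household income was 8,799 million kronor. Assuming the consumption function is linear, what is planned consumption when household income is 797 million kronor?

MPC = (7281.25 − 4977.25)/(8799 − 5727) = 2304/3072 = 0.75
a = 4977.25 − 0.75(5727) = 4977.25 − 4295.25 = 682
C = 682 + 0.75(797) = 682 + 597.75 = 1279.75

C = 1279.75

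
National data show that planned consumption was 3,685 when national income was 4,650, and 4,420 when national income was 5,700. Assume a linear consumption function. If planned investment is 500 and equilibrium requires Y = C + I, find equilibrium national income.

MPC = (4420 − 3685)/(5700 − 4650) = 735/1050 = 0.7
a = 3685 − 0.7(4650) = 430
Equilibrium: Y = 430 + 0.7Y + 500
0.3Y = 930, so Y = 930/0.3 = 3100

Y = 3100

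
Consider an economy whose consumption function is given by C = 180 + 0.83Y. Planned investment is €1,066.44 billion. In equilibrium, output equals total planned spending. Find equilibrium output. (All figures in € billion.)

Y = C + I = 180 + 0.83Y + 1066.44
Y − 0.83Y = 1246.44
0.17Y = 1246.44, so Y = 1246.44/0.17 = 7332

Y = 7332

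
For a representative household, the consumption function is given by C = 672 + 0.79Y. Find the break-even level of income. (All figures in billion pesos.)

At break-even, C = Y: 672 + 0.79Y = Y
0.21Y = 672, so Y = 672/0.21 = 3200

Y = 3200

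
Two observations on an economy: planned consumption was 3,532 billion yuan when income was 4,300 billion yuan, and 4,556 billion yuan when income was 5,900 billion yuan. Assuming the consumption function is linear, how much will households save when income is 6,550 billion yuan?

S = 1578

MPC = (4556 − 3532)/(5900 − 4300) = 1024/1600 = 0.64
a = 3532 − 0.64(4300) = 3532 − 2752 = 780
C = 780 + 0.64(6550) = 4972
S = 6550 − 4972 = 1578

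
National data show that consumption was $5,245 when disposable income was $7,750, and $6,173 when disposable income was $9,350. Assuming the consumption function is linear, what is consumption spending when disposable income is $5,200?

C = 3766

MPC = (6173 − 5245)/(9350 − 7750) = 928/1600 = 0.58
a = 5245 − 0.58(7750) = 5245 − 4495 = 750
C = 750 + 0.58(5200) = 750 + 3016 = 3766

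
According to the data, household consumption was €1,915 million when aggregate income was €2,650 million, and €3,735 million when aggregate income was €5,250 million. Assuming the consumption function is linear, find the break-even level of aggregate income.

MPC = (3735 − 1915)/(5250 − 2650) = 1820/2600 = 0.7
a = 1915 − 0.7(2650) = 1915 − 1855 = 60
Break-even: Y = a/(1−MPC) = 60/0.3 = 200

Y = 200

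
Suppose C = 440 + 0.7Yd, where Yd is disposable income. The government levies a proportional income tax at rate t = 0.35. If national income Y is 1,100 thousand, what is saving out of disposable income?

Yd = (1 − 0.35)(1100) = 0.65(1100) = 715
C = 440 + 0.7(715) = 440 + 500.5 = 940.5
S = Yd − C = 715 − 940.5 = -225.5

S = -225.5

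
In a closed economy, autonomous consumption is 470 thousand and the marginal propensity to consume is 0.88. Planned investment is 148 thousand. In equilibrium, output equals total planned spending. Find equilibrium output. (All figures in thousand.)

Y = C + I = 470 + 0.88Y + 148
Y − 0.88Y = 618
0.12Y = 618, so Y = 618/0.12 = 5150

Y = 5150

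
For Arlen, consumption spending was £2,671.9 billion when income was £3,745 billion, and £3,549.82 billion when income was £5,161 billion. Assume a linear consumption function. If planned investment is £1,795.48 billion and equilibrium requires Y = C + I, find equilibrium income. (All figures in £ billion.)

MPC = (3549.82 − 2671.9)/(5161 − 3745) = 877.92/1416 = 0.62
a = 2671.9 − 0.62(3745) = 350
Equilibrium: Y = 350 + 0.62Y + 1795.48
0.38Y = 2145.48, so Y = 2145.48/0.38 = 5646

Y = 5646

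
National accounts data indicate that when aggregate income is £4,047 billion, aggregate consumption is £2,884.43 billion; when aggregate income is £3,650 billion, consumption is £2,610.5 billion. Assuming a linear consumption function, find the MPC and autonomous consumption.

MPC = 0.69; a = 92

MPC = ΔC/ΔY = (2884.43 − 2610.5)/(4047 − 3650) = 273.93/397 = 0.69
a = C − MPC·Y = 2610.5 − 0.69(3650) = 2610.5 − 2518.5 = 92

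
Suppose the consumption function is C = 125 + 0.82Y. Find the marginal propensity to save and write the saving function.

MPS = 0.18; S = -125 + 0.18Y

MPS = 1 − MPC = 1 − 0.82 = 0.18
S = Y − C = -125 + 0.18Y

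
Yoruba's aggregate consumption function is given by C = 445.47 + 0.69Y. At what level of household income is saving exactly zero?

Y = 1437

At break-even, C = Y: 445.47 + 0.69Y = Y
0.31Y = 445.47, so Y = 445.47/0.31 = 1437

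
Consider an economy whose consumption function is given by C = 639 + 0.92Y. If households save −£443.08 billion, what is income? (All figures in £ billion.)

Y = 2449

S = Y − C = -639 + 0.08Y
-639 + 0.08Y = -443.08, so 0.08Y = 195.92 and Y = 2449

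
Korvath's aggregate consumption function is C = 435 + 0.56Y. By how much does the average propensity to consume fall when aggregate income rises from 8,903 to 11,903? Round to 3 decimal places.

ΔAPC = 0.012

At Y = 8903: C = 435 + 0.56(8903) = 5420.68, APC = 5420.68/8903 = 0.6089
At Y = 11903: C = 7100.68, APC = 7100.68/11903 = 0.5965
Fall in APC = 0.6089 − 0.5965 = 0.0124 ≈ 0.012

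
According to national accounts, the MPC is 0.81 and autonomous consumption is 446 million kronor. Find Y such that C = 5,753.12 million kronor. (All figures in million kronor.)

446 + 0.81Y = 5753.12
0.81Y = 5307.12, so Y = 5307.12/0.81 = 6552

Y = 6552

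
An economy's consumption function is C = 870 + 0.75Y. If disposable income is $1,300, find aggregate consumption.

C = 870 + 0.75(1300) = 870 + 975 = 1845

C = 1845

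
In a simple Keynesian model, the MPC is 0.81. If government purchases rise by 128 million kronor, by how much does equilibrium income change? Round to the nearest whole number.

The multiplier is 1/(1 − MPC) = 1/0.19.
ΔY = 128/0.19 = 673.68 ≈ 674

ΔY ≈ 674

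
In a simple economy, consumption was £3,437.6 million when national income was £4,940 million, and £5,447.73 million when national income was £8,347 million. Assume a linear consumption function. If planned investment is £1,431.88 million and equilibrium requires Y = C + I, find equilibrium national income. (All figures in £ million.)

Y = 4768

MPC = (5447.73 − 3437.6)/(8347 − 4940) = 2010.13/3407 = 0.59
a = 3437.6 − 0.59(4940) = 523
Equilibrium: Y = 523 + 0.59Y + 1431.88
0.41Y = 1954.88, so Y = 1954.88/0.41 = 4768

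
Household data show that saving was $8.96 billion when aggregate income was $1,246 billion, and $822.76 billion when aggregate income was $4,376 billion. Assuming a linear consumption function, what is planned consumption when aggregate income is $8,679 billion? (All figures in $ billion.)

C = 6737.46

MPS = ΔS/ΔY = (822.76 − 8.96)/(4376 − 1246) = 813.8/3130 = 0.26
MPC = 1 − MPS = 0.74
Autonomous saving = 8.96 − 0.26(1246) = -315, so a = 315
C = 315 + 0.74(8679) = 315 + 6422.46 = 6737.46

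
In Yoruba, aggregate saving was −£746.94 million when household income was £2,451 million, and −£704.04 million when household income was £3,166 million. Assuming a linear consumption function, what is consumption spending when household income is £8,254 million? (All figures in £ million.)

MPS = ΔS/ΔY = (-704.04 − (-746.94))/(3166 − 2451) = 42.9/715 = 0.06
MPC = 1 − MPS = 0.94
Autonomous saving = -746.94 − 0.06(2451) = -894, so a = 894
C = 894 + 0.94(8254) = 894 + 7758.76 = 8652.76

C = 8652.76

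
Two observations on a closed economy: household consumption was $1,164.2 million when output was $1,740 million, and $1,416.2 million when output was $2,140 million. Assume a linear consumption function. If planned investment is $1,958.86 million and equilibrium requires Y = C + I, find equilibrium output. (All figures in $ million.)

MPC = (1416.2 − 1164.2)/(2140 − 1740) = 252/400 = 0.63
a = 1164.2 − 0.63(1740) = 68
Equilibrium: Y = 68 + 0.63Y + 1958.86
0.37Y = 2026.86, so Y = 2026.86/0.37 = 5478

Y = 5478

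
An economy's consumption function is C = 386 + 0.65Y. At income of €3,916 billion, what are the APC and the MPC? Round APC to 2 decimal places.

APC = 0.75; MPC = 0.65

MPC = 0.65 (the slope of the consumption function)
C = 386 + 0.65(3916) = 2931.4, so APC = 2931.4/3916 = 0.75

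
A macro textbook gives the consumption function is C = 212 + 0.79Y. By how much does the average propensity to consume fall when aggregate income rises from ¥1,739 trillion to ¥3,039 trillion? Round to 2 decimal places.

At Y = 1739: C = 212 + 0.79(1739) = 1585.81, APC = 1585.81/1739 = 0.912
At Y = 3039: C = 2612.81, APC = 2612.81/3039 = 0.860
Fall in APC = 0.912 − 0.860 = 0.052 ≈ 0.05

ΔAPC = 0.05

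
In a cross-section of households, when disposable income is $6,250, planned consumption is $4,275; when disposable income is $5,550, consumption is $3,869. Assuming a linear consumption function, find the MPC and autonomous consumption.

MPC = 0.58; a = 650

MPC = ΔC/ΔY = (4275 − 3869)/(6250 − 5550) = 406/700 = 0.58
a = C − MPC·Y = 3869 − 0.58(5550) = 3869 − 3219 = 650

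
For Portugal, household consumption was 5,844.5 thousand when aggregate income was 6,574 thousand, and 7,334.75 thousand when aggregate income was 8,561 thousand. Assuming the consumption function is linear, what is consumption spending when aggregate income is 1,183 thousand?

MPC = (7334.75 − 5844.5)/(8561 − 6574) = 1490.25/1987 = 0.75
a = 5844.5 − 0.75(6574) = 5844.5 − 4930.5 = 914
C = 914 + 0.75(1183) = 914 + 887.25 = 1801.25

C = 1801.25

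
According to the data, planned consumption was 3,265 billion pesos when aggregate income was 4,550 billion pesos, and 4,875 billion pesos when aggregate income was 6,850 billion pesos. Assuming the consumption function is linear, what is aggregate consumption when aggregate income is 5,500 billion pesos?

MPC = (4875 − 3265)/(6850 − 4550) = 1610/2300 = 0.7
a = 3265 − 0.7(4550) = 3265 − 3185 = 80
C = 80 + 0.7(5500) = 80 + 3850 = 3930

C = 3930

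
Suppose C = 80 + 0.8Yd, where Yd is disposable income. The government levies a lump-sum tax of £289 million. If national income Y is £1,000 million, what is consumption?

C = 648.8

Yd = Y − T = 1000 − 289 = 711
C = 80 + 0.8(711) = 80 + 568.8 = 648.8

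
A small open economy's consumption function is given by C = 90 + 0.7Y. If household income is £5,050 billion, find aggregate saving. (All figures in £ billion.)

S = 1425

C = 90 + 0.7(5050) = 90 + 3535 = 3625
S = Y − C = 5050 − 3625 = 1425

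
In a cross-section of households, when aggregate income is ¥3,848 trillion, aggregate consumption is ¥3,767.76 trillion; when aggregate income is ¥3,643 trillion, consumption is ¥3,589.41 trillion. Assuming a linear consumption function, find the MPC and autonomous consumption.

MPC = 0.87; a = 420

MPC = ΔC/ΔY = (3767.76 − 3589.41)/(3848 − 3643) = 178.35/205 = 0.87
a = C − MPC·Y = 3589.41 − 0.87(3643) = 3589.41 − 3169.41 = 420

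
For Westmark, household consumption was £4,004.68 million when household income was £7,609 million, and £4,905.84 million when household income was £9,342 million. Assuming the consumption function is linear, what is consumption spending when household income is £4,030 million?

MPC = (4905.84 − 4004.68)/(9342 − 7609) = 901.16/1733 = 0.52
a = 4004.68 − 0.52(7609) = 4004.68 − 3956.68 = 48
C = 48 + 0.52(4030) = 48 + 2095.6 = 2143.6

C = 2143.6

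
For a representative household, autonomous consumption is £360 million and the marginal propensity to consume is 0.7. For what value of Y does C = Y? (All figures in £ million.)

At break-even, C = Y: 360 + 0.7Y = Y
0.3Y = 360, so Y = 360/0.3 = 1200

Y = 1200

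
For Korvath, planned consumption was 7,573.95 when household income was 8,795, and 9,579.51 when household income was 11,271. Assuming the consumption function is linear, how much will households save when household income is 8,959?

S = 1252.21

MPC = (9579.51 − 7573.95)/(11271 − 8795) = 2005.56/2476 = 0.81
a = 7573.95 − 0.81(8795) = 7573.95 − 7123.95 = 450
C = 450 + 0.81(8959) = 7706.79
S = 8959 − 7706.79 = 1252.21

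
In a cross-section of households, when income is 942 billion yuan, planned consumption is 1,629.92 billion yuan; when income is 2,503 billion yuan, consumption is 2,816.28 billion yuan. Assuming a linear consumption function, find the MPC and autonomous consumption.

MPC = ΔC/ΔY = (2816.28 − 1629.92)/(2503 − 942) = 1186.36/1561 = 0.76
a = C − MPC·Y = 1629.92 − 0.76(942) = 1629.92 − 715.92 = 914

MPC = 0.76; a = 914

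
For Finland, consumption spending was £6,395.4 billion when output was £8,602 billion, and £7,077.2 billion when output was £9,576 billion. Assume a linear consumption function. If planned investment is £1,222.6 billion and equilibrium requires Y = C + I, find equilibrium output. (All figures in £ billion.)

Y = 5322

MPC = (7077.2 − 6395.4)/(9576 − 8602) = 681.8/974 = 0.7
a = 6395.4 − 0.7(8602) = 374
Equilibrium: Y = 374 + 0.7Y + 1222.6
0.3Y = 1596.6, so Y = 1596.6/0.3 = 5322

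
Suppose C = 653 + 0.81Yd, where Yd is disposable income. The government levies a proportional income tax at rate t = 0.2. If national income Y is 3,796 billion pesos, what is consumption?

C = 3112.808

Yd = (1 − 0.2)(3796) = 0.8(3796) = 3036.8
C = 653 + 0.81(3036.8) = 653 + 2459.808 = 3112.808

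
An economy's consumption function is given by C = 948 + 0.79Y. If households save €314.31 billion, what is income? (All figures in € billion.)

Y = 6011

S = Y − C = -948 + 0.21Y
-948 + 0.21Y = 314.31, so 0.21Y = 1262.31 and Y = 6011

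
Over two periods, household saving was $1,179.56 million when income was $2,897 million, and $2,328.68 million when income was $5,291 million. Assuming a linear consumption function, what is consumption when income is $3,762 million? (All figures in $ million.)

C = 2167.24

MPS = ΔS/ΔY = (2328.68 − 1179.56)/(5291 − 2897) = 1149.12/2394 = 0.48
MPC = 1 − MPS = 0.52
Autonomous saving = 1179.56 − 0.48(2897) = -211, so a = 211
C = 211 + 0.52(3762) = 211 + 1956.24 = 2167.24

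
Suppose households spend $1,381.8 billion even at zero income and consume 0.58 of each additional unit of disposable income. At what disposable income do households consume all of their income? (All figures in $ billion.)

Y = 3290

At break-even, C = Y: 1381.8 + 0.58Y = Y
0.42Y = 1381.8, so Y = 1381.8/0.42 = 3290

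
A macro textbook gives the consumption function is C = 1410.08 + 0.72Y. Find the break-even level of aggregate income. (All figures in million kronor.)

Y = 5036

At break-even, C = Y: 1410.08 + 0.72Y = Y
0.28Y = 1410.08, so Y = 1410.08/0.28 = 5036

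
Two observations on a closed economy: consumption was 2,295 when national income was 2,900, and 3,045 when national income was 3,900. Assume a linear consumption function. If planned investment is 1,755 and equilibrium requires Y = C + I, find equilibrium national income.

Y = 7500

MPC = (3045 − 2295)/(3900 − 2900) = 750/1000 = 0.75
a = 2295 − 0.75(2900) = 120
Equilibrium: Y = 120 + 0.75Y + 1755
0.25Y = 1875, so Y = 1875/0.25 = 7500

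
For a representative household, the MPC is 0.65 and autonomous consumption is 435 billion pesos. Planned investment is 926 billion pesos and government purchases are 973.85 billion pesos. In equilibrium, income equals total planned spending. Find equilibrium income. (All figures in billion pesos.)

Y = 6671

Y = C + I + G = 435 + 0.65Y + 926 + 973.85
Y − 0.65Y = 2334.85
0.35Y = 2334.85, so Y = 2334.85/0.35 = 6671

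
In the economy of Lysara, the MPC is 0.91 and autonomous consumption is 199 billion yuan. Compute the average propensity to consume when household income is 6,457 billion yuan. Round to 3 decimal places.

APC = 0.941

C = 199 + 0.91(6457) = 6074.87
APC = C/Y = 6074.87/6457 = 0.941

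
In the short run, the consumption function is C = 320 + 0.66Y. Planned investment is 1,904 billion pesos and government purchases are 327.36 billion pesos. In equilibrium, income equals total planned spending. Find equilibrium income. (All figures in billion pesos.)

Y = 7504

Y = C + I + G = 320 + 0.66Y + 1904 + 327.36
Y − 0.66Y = 2551.36
0.34Y = 2551.36, so Y = 2551.36/0.34 = 7504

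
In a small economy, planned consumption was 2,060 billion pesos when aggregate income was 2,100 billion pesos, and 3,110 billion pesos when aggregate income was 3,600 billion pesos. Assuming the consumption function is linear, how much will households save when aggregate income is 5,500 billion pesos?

MPC = (3110 − 2060)/(3600 − 2100) = 1050/1500 = 0.7
a = 2060 − 0.7(2100) = 2060 − 1470 = 590
C = 590 + 0.7(5500) = 4440
S = 5500 − 4440 = 1060

S = 1060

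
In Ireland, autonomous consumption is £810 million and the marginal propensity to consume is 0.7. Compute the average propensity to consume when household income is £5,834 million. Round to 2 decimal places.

APC = 0.84

C = 810 + 0.7(5834) = 4893.8
APC = C/Y = 4893.8/5834 = 0.84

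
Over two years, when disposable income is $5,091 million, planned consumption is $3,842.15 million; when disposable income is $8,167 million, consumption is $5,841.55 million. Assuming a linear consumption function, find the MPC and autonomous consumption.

MPC = ΔC/ΔY = (5841.55 − 3842.15)/(8167 − 5091) = 1999.4/3076 = 0.65
a = C − MPC·Y = 3842.15 − 0.65(5091) = 3842.15 − 3309.15 = 533

MPC = 0.65; a = 533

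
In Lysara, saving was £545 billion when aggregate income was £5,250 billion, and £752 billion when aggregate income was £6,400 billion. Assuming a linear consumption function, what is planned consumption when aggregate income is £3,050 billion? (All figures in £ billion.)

C = 2901

MPS = ΔS/ΔY = (752 − 545)/(6400 − 5250) = 207/1150 = 0.18
MPC = 1 − MPS = 0.82
Autonomous saving = 545 − 0.18(5250) = -400, so a = 400
C = 400 + 0.82(3050) = 400 + 2501 = 2901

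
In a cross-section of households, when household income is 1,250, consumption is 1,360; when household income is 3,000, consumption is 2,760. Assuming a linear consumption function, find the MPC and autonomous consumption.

MPC = 0.8; a = 360

MPC = ΔC/ΔY = (2760 − 1360)/(3000 − 1250) = 1400/1750 = 0.8
a = C − MPC·Y = 1360 − 0.8(1250) = 1360 − 1000 = 360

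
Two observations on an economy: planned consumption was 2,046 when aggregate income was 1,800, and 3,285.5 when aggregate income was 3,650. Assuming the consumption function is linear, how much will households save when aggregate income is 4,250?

S = 562.5

MPC = (3285.5 − 2046)/(3650 − 1800) = 1239.5/1850 = 0.67
a = 2046 − 0.67(1800) = 2046 − 1206 = 840
C = 840 + 0.67(4250) = 3687.5
S = 4250 − 3687.5 = 562.5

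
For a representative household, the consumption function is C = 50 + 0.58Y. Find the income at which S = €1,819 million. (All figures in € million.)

Y = 4450

S = Y − C = -50 + 0.42Y
-50 + 0.42Y = 1819, so 0.42Y = 1869 and Y = 4450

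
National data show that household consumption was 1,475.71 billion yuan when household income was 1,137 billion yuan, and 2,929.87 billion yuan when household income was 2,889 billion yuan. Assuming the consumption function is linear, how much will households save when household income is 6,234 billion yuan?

MPC = (2929.87 − 1475.71)/(2889 − 1137) = 1454.16/1752 = 0.83
a = 1475.71 − 0.83(1137) = 1475.71 − 943.71 = 532
C = 532 + 0.83(6234) = 5706.22
S = 6234 − 5706.22 = 527.78

S = 527.78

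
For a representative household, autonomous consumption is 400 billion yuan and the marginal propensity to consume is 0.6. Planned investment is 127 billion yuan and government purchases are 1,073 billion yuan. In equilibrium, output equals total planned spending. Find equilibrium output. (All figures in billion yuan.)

Y = 4000

Y = C + I + G = 400 + 0.6Y + 127 + 1073
Y − 0.6Y = 1600
0.4Y = 1600, so Y = 1600/0.4 = 4000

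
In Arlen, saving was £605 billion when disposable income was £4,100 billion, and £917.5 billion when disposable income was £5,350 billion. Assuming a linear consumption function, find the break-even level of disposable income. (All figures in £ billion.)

MPS = ΔS/ΔY = (917.5 − 605)/(5350 − 4100) = 312.5/1250 = 0.25
MPC = 1 − MPS = 0.75
From S(4100) = 605: −a + 0.25(4100) = 605, so a = 1025 − 605 = 420
Break-even (S = 0): Y = a/MPS = 420/0.25 = 1680

Y = 1680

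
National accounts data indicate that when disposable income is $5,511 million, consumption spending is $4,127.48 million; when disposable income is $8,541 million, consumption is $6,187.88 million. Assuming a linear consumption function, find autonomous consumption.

a = 380

MPC = ΔC/ΔY = (6187.88 − 4127.48)/(8541 − 5511) = 2060.4/3030 = 0.68
a = C − MPC·Y = 4127.48 − 0.68(5511) = 4127.48 − 3747.48 = 380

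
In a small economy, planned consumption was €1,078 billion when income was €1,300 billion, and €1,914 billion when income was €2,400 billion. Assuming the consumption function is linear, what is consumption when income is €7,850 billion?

C = 6056

MPC = (1914 − 1078)/(2400 − 1300) = 836/1100 = 0.76
a = 1078 − 0.76(1300) = 1078 − 988 = 90
C = 90 + 0.76(7850) = 90 + 5966 = 6056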